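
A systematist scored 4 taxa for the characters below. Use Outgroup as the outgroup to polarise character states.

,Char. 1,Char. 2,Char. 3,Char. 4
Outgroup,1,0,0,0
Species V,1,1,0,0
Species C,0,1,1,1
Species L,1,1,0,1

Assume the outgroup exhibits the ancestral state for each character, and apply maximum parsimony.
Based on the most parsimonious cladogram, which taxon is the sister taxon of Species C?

Species L

Character polarity is set by the outgroup: the derived state is whichever differs from the outgroup's state, so for Char. 1 the derived state is '0', and for the remaining characters it is '1'.
Char. 1 (derived state '0') is unique to Species C (autapomorphy; uninformative for grouping).
Char. 2 (derived state '1') is shared by all ingroup taxa — unites the whole ingroup.
Char. 3: derived state '1' in Species C only — an autapomorphy, so it tells us nothing about relationships among taxa.
Char. 4: derived state '1' in Species C and Species L only — synapomorphy for {Species C, Species L}.
Most parsimonious ingroup topology: (Species V,(Species C,Species L)).
Species C and Species L form a cherry on this tree, so they are sister taxa.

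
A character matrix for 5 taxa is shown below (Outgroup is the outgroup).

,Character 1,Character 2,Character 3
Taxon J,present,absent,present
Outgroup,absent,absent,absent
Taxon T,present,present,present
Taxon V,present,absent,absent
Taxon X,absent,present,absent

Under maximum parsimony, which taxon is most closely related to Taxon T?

Taxon J

The outgroup has state 'absent' for every character, so 'present' is the derived state throughout.
Character 1: derived state 'present' in Taxon J, Taxon T, and Taxon V only — synapomorphy for {Taxon J, Taxon T, Taxon V}.
Character 2 (state 'present') occurs in Taxon T and Taxon X but conflicts with the nesting implied by the other characters — most parsimoniously interpreted as homoplasy.
Character 3: derived state 'present' in Taxon J and Taxon T only — synapomorphy for {Taxon J, Taxon T}.
Most parsimonious ingroup topology: (((Taxon T,Taxon J),Taxon V),Taxon X).
Taxon T and Taxon J form a cherry on this tree, so they are sister taxa.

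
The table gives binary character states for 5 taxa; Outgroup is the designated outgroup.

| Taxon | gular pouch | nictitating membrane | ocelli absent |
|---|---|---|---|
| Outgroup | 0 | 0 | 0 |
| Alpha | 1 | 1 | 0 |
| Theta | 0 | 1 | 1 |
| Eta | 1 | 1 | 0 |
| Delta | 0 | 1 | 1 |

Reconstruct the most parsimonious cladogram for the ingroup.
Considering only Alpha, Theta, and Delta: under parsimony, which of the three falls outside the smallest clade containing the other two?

Alpha

The outgroup has state '0' for every character, so '1' is the derived state throughout.
Only Alpha and Eta show the derived state '1' for gular pouch, supporting them as a clade.
nictitating membrane (derived state '1') is shared by all ingroup taxa — unites the whole ingroup.
ocelli absent: derived state '1' in Delta and Theta only — synapomorphy for {Delta, Theta}.
Most parsimonious ingroup topology: ((Theta,Delta),(Eta,Alpha)).
Delta and Theta share a more recent common ancestor with each other than either does with Alpha, so Alpha is the least closely related of the three.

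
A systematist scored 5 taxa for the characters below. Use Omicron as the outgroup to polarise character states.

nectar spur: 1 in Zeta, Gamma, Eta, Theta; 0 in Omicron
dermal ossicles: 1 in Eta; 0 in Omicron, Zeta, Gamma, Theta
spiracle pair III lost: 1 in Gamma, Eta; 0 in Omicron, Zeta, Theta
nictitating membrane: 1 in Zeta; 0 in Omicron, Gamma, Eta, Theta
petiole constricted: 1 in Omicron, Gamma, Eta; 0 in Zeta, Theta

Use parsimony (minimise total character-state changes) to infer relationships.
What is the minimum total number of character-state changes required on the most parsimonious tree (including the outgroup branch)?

Character polarity is set by the outgroup: the derived state is whichever differs from the outgroup's state, so for petiole constricted the derived state is '0', and for the remaining characters it is '1'.
All ingroup taxa share the derived state '1' for nectar spur; it defines the ingroup but does not resolve relationships within it.
dermal ossicles (derived state '1') is unique to Eta (autapomorphy; uninformative for grouping).
Only Eta and Gamma show the derived state '1' for spiracle pair III lost, supporting them as a clade.
nictitating membrane (derived state '1') is unique to Zeta (autapomorphy; uninformative for grouping).
petiole constricted: derived state '0' in Theta and Zeta only — synapomorphy for {Theta, Zeta}.
Most parsimonious ingroup topology: ((Zeta,Theta),(Gamma,Eta)).
Changes per character on this tree: nectar spur: 1; dermal ossicles: 1; spiracle pair III lost: 1; nictitating membrane: 1; petiole constricted: 1.
Total = 5.

5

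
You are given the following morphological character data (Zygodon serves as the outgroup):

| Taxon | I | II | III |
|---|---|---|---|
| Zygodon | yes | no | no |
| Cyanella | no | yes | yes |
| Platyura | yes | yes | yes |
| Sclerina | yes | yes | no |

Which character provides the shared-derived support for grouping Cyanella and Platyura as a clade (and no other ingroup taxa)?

Character polarity is set by the outgroup: the derived state is whichever differs from the outgroup's state, so for I the derived state is 'no', and for the remaining characters it is 'yes'.
I: derived state 'no' in Cyanella only — an autapomorphy, so it tells us nothing about relationships among taxa.
II (derived state 'yes') is shared by all ingroup taxa — unites the whole ingroup.
III (derived state 'yes') is shared by Cyanella and Platyura — a synapomorphy uniting that clade.
Most parsimonious ingroup topology: ((Cyanella,Platyura),Sclerina).
The clade {Cyanella, Platyura} is supported by III: its derived state 'yes' occurs in exactly those taxa and in no other taxon (including the outgroup).

III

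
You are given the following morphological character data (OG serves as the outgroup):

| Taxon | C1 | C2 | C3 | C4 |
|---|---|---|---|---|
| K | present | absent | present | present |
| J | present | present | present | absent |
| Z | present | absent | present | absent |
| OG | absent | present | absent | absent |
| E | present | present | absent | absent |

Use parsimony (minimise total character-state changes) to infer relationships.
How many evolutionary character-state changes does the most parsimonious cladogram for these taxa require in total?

4

Character polarity is set by the outgroup: the derived state is whichever differs from the outgroup's state, so for C2 the derived state is 'absent', and for the remaining characters it is 'present'.
C1 (derived state 'present') is shared by all ingroup taxa — unites the whole ingroup.
Only K and Z show the derived state 'absent' for C2, supporting them as a clade.
C3 (derived state 'present') is shared by J, K, and Z — a synapomorphy uniting that clade.
C4 (derived state 'present') is unique to K (autapomorphy; uninformative for grouping).
Most parsimonious ingroup topology: (E,(J,(K,Z))).
Changes per character on this tree: C1: 1; C2: 1; C3: 1; C4: 1.
Total = 4.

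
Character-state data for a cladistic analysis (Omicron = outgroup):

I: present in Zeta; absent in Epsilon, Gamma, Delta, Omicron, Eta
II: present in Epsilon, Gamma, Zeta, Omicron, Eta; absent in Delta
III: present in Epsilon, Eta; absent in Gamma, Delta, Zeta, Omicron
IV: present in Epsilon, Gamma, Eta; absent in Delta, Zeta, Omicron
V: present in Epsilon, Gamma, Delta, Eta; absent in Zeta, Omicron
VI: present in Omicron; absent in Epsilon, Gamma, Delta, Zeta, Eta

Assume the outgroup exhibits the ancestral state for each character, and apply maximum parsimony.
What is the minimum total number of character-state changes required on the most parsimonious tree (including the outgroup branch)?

6

Character polarity is set by the outgroup: the derived state is whichever differs from the outgroup's state, so for II, VI the derived state is 'absent', and for the remaining characters it is 'present'.
I: derived state 'present' in Zeta only — an autapomorphy, so it tells us nothing about relationships among taxa.
II: derived state 'absent' in Delta only — an autapomorphy, so it tells us nothing about relationships among taxa.
III: derived state 'present' in Epsilon and Eta only — synapomorphy for {Epsilon, Eta}.
IV (derived state 'present') is shared by Epsilon, Eta, and Gamma — a synapomorphy uniting that clade.
V: derived state 'present' in Delta, Epsilon, Eta, and Gamma only — synapomorphy for {Delta, Epsilon, Eta, Gamma}.
All ingroup taxa share the derived state 'absent' for VI; it defines the ingroup but does not resolve relationships within it.
Most parsimonious ingroup topology: ((((Eta,Epsilon),Gamma),Delta),Zeta).
Changes per character on this tree: I: 1; II: 1; III: 1; IV: 1; V: 1; VI: 1.
Total = 6.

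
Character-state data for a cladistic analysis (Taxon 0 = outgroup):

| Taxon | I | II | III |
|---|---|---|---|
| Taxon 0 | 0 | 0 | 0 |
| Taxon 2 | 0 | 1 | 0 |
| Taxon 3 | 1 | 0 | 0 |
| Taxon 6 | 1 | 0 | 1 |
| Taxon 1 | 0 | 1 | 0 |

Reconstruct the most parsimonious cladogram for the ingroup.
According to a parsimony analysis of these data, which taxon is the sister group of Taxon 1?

Taxon 2

The outgroup has state '0' for every character, so '1' is the derived state throughout.
I: derived state '1' in Taxon 3 and Taxon 6 only — synapomorphy for {Taxon 3, Taxon 6}.
II: derived state '1' in Taxon 1 and Taxon 2 only — synapomorphy for {Taxon 1, Taxon 2}.
III: derived state '1' in Taxon 6 only — an autapomorphy, so it tells us nothing about relationships among taxa.
Most parsimonious ingroup topology: ((Taxon 2,Taxon 1),(Taxon 3,Taxon 6)).
Taxon 1 and Taxon 2 form a cherry on this tree, so they are sister taxa.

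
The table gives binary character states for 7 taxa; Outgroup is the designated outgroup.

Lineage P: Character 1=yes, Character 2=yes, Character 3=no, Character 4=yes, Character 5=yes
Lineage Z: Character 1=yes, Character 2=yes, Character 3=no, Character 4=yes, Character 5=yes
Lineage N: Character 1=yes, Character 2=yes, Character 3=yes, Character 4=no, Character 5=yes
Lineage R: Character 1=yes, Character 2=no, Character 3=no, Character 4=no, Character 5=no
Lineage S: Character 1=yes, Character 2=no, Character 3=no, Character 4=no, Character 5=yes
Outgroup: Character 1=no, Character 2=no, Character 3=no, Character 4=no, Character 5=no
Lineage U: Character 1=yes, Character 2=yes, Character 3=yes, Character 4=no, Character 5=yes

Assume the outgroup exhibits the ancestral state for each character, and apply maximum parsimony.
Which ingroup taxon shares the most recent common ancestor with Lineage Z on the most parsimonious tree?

The outgroup has state 'no' for every character, so 'yes' is the derived state throughout.
All ingroup taxa share the derived state 'yes' for Character 1; it defines the ingroup but does not resolve relationships within it.
Character 2: derived state 'yes' in Lineage N, Lineage P, Lineage U, and Lineage Z only — synapomorphy for {Lineage N, Lineage P, Lineage U, Lineage Z}.
Character 3 (derived state 'yes') is shared by Lineage N and Lineage U — a synapomorphy uniting that clade.
Character 4 (derived state 'yes') is shared by Lineage P and Lineage Z — a synapomorphy uniting that clade.
Only Lineage N, Lineage P, Lineage S, Lineage U, and Lineage Z show the derived state 'yes' for Character 5, supporting them as a clade.
Most parsimonious ingroup topology: ((((Lineage P,Lineage Z),(Lineage U,Lineage N)),Lineage S),Lineage R).
Lineage Z and Lineage P form a cherry on this tree, so they are sister taxa.

Lineage P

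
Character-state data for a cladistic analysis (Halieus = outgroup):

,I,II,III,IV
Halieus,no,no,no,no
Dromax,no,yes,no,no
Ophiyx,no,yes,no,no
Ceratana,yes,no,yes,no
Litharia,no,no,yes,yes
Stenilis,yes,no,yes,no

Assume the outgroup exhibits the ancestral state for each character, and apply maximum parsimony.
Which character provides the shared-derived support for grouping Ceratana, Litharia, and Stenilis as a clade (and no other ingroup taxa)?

The outgroup has state 'no' for every character, so 'yes' is the derived state throughout.
I: derived state 'yes' in Ceratana and Stenilis only — synapomorphy for {Ceratana, Stenilis}.
II: derived state 'yes' in Dromax and Ophiyx only — synapomorphy for {Dromax, Ophiyx}.
III: derived state 'yes' in Ceratana, Litharia, and Stenilis only — synapomorphy for {Ceratana, Litharia, Stenilis}.
IV: derived state 'yes' in Litharia only — an autapomorphy, so it tells us nothing about relationships among taxa.
Most parsimonious ingroup topology: ((Dromax,Ophiyx),((Ceratana,Stenilis),Litharia)).
The clade {Ceratana, Litharia, Stenilis} is supported by III: its derived state 'yes' occurs in exactly those taxa and in no other taxon (including the outgroup).

III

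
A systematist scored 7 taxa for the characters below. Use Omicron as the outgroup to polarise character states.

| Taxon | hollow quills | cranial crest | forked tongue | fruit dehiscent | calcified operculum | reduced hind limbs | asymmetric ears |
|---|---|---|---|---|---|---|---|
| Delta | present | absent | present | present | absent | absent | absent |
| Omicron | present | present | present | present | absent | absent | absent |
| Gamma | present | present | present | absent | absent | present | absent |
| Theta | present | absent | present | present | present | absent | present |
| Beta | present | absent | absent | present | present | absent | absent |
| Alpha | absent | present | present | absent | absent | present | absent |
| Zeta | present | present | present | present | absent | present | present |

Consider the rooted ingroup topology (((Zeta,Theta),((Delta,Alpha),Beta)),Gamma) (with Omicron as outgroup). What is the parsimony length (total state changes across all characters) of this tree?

13

Map each character onto (((Zeta,Theta),((Delta,Alpha),Beta)),Gamma) (rooted by Omicron) and count the minimum state changes it requires (Fitch parsimony):
hollow quills: 1; cranial crest: 3; forked tongue: 1; fruit dehiscent: 2; calcified operculum: 2; reduced hind limbs: 3; asymmetric ears: 1.
Total tree length = 13.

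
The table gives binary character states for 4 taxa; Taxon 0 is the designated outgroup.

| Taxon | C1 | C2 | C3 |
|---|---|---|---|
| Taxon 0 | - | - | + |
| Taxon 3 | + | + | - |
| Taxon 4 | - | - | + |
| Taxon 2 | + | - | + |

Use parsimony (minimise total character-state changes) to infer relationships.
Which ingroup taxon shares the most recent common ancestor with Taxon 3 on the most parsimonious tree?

Character polarity is set by the outgroup: the derived state is whichever differs from the outgroup's state, so for C3 the derived state is '-', and for the remaining characters it is '+'.
C1: derived state '+' in Taxon 2 and Taxon 3 only — synapomorphy for {Taxon 2, Taxon 3}.
C2 (derived state '+') is unique to Taxon 3 (autapomorphy; uninformative for grouping).
C3 (derived state '-') is unique to Taxon 3 (autapomorphy; uninformative for grouping).
Most parsimonious ingroup topology: ((Taxon 3,Taxon 2),Taxon 4).
Taxon 3 and Taxon 2 form a cherry on this tree, so they are sister taxa.

Taxon 2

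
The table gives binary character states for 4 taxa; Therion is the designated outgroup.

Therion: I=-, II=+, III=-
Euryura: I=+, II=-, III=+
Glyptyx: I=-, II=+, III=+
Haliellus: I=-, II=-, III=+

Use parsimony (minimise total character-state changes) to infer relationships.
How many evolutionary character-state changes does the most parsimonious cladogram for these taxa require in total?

3

Character polarity is set by the outgroup: the derived state is whichever differs from the outgroup's state, so for II the derived state is '-', and for the remaining characters it is '+'.
I: derived state '+' in Euryura only — an autapomorphy, so it tells us nothing about relationships among taxa.
II: derived state '-' in Euryura and Haliellus only — synapomorphy for {Euryura, Haliellus}.
All ingroup taxa share the derived state '+' for III; it defines the ingroup but does not resolve relationships within it.
Most parsimonious ingroup topology: ((Euryura,Haliellus),Glyptyx).
Changes per character on this tree: I: 1; II: 1; III: 1.
Total = 3.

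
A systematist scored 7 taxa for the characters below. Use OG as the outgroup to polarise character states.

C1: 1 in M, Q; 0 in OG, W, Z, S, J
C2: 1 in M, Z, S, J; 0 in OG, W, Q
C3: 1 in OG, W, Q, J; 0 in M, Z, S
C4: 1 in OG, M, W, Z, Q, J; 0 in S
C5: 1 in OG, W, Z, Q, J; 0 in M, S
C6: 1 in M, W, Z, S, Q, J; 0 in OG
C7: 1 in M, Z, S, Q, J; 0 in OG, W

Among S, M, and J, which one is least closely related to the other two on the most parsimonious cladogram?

Character polarity is set by the outgroup: the derived state is whichever differs from the outgroup's state, so for C3, C4, C5 the derived state is '0', and for the remaining characters it is '1'.
C1 (state '1') occurs in M and Q but conflicts with the nesting implied by the other characters — most parsimoniously interpreted as homoplasy.
C2 (derived state '1') is shared by J, M, S, and Z — a synapomorphy uniting that clade.
C3 (derived state '0') is shared by M, S, and Z — a synapomorphy uniting that clade.
C4 (derived state '0') is unique to S (autapomorphy; uninformative for grouping).
C5: derived state '0' in M and S only — synapomorphy for {M, S}.
All ingroup taxa share the derived state '1' for C6; it defines the ingroup but does not resolve relationships within it.
C7 (derived state '1') is shared by J, M, Q, S, and Z — a synapomorphy uniting that clade.
Most parsimonious ingroup topology: (((((M,S),Z),J),Q),W).
M and S share a more recent common ancestor with each other than either does with J, so J is the least closely related of the three.

J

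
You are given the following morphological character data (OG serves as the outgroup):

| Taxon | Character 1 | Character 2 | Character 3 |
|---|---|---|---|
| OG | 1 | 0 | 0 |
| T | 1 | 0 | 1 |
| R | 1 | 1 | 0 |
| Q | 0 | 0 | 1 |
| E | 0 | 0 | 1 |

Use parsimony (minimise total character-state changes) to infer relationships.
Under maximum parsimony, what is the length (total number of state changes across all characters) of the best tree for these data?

3

Character polarity is set by the outgroup: the derived state is whichever differs from the outgroup's state, so for Character 1 the derived state is '0', and for the remaining characters it is '1'.
Character 1 (derived state '0') is shared by E and Q — a synapomorphy uniting that clade.
Character 2 (derived state '1') is unique to R (autapomorphy; uninformative for grouping).
Character 3 (derived state '1') is shared by E, Q, and T — a synapomorphy uniting that clade.
Most parsimonious ingroup topology: ((T,(Q,E)),R).
Changes per character on this tree: Character 1: 1; Character 2: 1; Character 3: 1.
Total = 3.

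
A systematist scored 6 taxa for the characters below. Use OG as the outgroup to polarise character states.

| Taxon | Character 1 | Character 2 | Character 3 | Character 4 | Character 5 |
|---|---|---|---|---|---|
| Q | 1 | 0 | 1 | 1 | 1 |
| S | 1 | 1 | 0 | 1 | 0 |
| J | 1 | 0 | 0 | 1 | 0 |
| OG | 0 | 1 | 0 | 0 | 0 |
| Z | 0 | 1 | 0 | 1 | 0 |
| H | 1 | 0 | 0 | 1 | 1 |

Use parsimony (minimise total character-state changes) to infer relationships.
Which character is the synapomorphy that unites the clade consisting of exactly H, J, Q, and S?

Character 1

Character polarity is set by the outgroup: the derived state is whichever differs from the outgroup's state, so for Character 2 the derived state is '0', and for the remaining characters it is '1'.
Only H, J, Q, and S show the derived state '1' for Character 1, supporting them as a clade.
Character 2 (derived state '0') is shared by H, J, and Q — a synapomorphy uniting that clade.
Character 3 (derived state '1') is unique to Q (autapomorphy; uninformative for grouping).
Character 4 (derived state '1') is shared by all ingroup taxa — unites the whole ingroup.
Character 5 (derived state '1') is shared by H and Q — a synapomorphy uniting that clade.
Most parsimonious ingroup topology: ((((Q,H),J),S),Z).
The clade {H, J, Q, S} is supported by Character 1: its derived state '1' occurs in exactly those taxa and in no other taxon (including the outgroup).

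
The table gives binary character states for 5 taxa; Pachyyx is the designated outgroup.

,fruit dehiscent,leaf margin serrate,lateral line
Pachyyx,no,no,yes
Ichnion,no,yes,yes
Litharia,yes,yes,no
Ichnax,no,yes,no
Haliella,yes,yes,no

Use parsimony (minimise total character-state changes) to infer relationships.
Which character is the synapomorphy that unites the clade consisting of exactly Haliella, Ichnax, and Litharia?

lateral line

Character polarity is set by the outgroup: the derived state is whichever differs from the outgroup's state, so for lateral line the derived state is 'no', and for the remaining characters it is 'yes'.
fruit dehiscent: derived state 'yes' in Haliella and Litharia only — synapomorphy for {Haliella, Litharia}.
leaf margin serrate (derived state 'yes') is shared by all ingroup taxa — unites the whole ingroup.
lateral line (derived state 'no') is shared by Haliella, Ichnax, and Litharia — a synapomorphy uniting that clade.
Most parsimonious ingroup topology: (Ichnion,((Litharia,Haliella),Ichnax)).
The clade {Haliella, Ichnax, Litharia} is supported by lateral line: its derived state 'no' occurs in exactly those taxa and in no other taxon (including the outgroup).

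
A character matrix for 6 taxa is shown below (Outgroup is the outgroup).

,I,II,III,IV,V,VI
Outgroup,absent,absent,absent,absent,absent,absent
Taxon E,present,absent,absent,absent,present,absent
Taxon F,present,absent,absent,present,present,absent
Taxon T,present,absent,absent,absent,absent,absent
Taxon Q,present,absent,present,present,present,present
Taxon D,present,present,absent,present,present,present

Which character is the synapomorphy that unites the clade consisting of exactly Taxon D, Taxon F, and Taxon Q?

IV

The outgroup has state 'absent' for every character, so 'present' is the derived state throughout.
I (derived state 'present') is shared by all ingroup taxa — unites the whole ingroup.
II (derived state 'present') is unique to Taxon D (autapomorphy; uninformative for grouping).
III: derived state 'present' in Taxon Q only — an autapomorphy, so it tells us nothing about relationships among taxa.
IV (derived state 'present') is shared by Taxon D, Taxon F, and Taxon Q — a synapomorphy uniting that clade.
V: derived state 'present' in Taxon D, Taxon E, Taxon F, and Taxon Q only — synapomorphy for {Taxon D, Taxon E, Taxon F, Taxon Q}.
VI: derived state 'present' in Taxon D and Taxon Q only — synapomorphy for {Taxon D, Taxon Q}.
Most parsimonious ingroup topology: ((Taxon E,(Taxon F,(Taxon Q,Taxon D))),Taxon T).
The clade {Taxon D, Taxon F, Taxon Q} is supported by IV: its derived state 'present' occurs in exactly those taxa and in no other taxon (including the outgroup).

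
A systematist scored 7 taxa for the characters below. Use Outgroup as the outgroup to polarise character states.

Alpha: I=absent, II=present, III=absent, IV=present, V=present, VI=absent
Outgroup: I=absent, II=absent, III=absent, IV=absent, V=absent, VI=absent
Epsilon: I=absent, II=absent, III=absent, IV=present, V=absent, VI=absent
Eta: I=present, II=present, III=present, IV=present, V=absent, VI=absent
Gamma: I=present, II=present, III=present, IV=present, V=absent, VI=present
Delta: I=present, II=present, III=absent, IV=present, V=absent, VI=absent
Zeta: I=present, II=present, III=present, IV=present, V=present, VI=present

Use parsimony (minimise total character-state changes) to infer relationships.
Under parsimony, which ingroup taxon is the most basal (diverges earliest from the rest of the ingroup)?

The outgroup has state 'absent' for every character, so 'present' is the derived state throughout.
I (derived state 'present') is shared by Delta, Eta, Gamma, and Zeta — a synapomorphy uniting that clade.
II (derived state 'present') is shared by Alpha, Delta, Eta, Gamma, and Zeta — a synapomorphy uniting that clade.
III (derived state 'present') is shared by Eta, Gamma, and Zeta — a synapomorphy uniting that clade.
All ingroup taxa share the derived state 'present' for IV; it defines the ingroup but does not resolve relationships within it.
V (state 'present') occurs in Alpha and Zeta but conflicts with the nesting implied by the other characters — most parsimoniously interpreted as homoplasy.
VI: derived state 'present' in Gamma and Zeta only — synapomorphy for {Gamma, Zeta}.
Most parsimonious ingroup topology: (((((Zeta,Gamma),Eta),Delta),Alpha),Epsilon).
Epsilon is sister to the clade containing all other ingroup taxa, so it is the earliest-diverging (most basal) ingroup lineage.

Epsilon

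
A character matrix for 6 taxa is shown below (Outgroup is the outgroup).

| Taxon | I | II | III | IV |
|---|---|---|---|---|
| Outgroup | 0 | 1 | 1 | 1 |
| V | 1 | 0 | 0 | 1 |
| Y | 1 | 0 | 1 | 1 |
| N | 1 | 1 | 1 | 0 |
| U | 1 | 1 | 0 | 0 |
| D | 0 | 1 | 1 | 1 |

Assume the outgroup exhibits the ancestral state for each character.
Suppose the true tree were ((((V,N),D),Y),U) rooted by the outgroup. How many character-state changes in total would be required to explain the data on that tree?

Map each character onto ((((V,N),D),Y),U) (rooted by Outgroup) and count the minimum state changes it requires (Fitch parsimony):
I: 2; II: 2; III: 2; IV: 2.
Total tree length = 8.

8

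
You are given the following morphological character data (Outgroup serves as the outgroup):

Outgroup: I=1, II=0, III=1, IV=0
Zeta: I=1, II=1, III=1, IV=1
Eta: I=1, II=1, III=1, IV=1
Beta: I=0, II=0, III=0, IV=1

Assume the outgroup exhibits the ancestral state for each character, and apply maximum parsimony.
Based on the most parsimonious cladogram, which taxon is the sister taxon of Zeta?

Character polarity is set by the outgroup: the derived state is whichever differs from the outgroup's state, so for I, III the derived state is '0', and for the remaining characters it is '1'.
I: derived state '0' in Beta only — an autapomorphy, so it tells us nothing about relationships among taxa.
II: derived state '1' in Eta and Zeta only — synapomorphy for {Eta, Zeta}.
III (derived state '0') is unique to Beta (autapomorphy; uninformative for grouping).
All ingroup taxa share the derived state '1' for IV; it defines the ingroup but does not resolve relationships within it.
Most parsimonious ingroup topology: ((Zeta,Eta),Beta).
Zeta and Eta form a cherry on this tree, so they are sister taxa.

Eta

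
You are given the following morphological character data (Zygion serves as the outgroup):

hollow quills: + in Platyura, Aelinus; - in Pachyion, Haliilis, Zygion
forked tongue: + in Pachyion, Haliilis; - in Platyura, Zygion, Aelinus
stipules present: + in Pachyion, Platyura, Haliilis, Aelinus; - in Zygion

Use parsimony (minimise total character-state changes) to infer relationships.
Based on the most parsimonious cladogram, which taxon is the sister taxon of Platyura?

Aelinus

The outgroup has state '-' for every character, so '+' is the derived state throughout.
hollow quills (derived state '+') is shared by Aelinus and Platyura — a synapomorphy uniting that clade.
forked tongue (derived state '+') is shared by Haliilis and Pachyion — a synapomorphy uniting that clade.
All ingroup taxa share the derived state '+' for stipules present; it defines the ingroup but does not resolve relationships within it.
Most parsimonious ingroup topology: ((Pachyion,Haliilis),(Platyura,Aelinus)).
Platyura and Aelinus form a cherry on this tree, so they are sister taxa.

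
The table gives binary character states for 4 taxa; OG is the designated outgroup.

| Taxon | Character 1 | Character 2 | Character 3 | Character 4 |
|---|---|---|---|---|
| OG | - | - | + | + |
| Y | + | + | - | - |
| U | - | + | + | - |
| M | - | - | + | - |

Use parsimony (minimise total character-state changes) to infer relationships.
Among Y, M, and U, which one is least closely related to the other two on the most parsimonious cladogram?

Character polarity is set by the outgroup: the derived state is whichever differs from the outgroup's state, so for Character 3, Character 4 the derived state is '-', and for the remaining characters it is '+'.
Character 1 (derived state '+') is unique to Y (autapomorphy; uninformative for grouping).
Character 2 (derived state '+') is shared by U and Y — a synapomorphy uniting that clade.
Character 3: derived state '-' in Y only — an autapomorphy, so it tells us nothing about relationships among taxa.
All ingroup taxa share the derived state '-' for Character 4; it defines the ingroup but does not resolve relationships within it.
Most parsimonious ingroup topology: ((Y,U),M).
Y and U share a more recent common ancestor with each other than either does with M, so M is the least closely related of the three.

M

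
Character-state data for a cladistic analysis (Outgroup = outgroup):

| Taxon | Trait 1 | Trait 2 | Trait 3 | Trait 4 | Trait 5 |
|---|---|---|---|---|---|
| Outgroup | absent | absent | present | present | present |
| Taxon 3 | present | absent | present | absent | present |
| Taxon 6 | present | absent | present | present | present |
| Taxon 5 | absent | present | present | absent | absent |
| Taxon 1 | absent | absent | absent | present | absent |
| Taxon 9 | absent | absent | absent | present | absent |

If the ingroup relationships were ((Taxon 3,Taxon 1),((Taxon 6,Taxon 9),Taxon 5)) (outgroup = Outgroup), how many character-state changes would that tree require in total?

10

Map each character onto ((Taxon 3,Taxon 1),((Taxon 6,Taxon 9),Taxon 5)) (rooted by Outgroup) and count the minimum state changes it requires (Fitch parsimony):
Trait 1: 2; Trait 2: 1; Trait 3: 2; Trait 4: 2; Trait 5: 3.
Total tree length = 10.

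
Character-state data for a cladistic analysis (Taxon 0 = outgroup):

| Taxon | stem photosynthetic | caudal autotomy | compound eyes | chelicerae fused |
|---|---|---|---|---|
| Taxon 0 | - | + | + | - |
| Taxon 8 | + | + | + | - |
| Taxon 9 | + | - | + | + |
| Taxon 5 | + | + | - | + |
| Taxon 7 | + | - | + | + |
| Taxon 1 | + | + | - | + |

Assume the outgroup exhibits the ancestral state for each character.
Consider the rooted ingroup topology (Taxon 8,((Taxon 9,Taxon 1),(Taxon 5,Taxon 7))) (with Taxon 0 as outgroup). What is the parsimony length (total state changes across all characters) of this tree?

Map each character onto (Taxon 8,((Taxon 9,Taxon 1),(Taxon 5,Taxon 7))) (rooted by Taxon 0) and count the minimum state changes it requires (Fitch parsimony):
stem photosynthetic: 1; caudal autotomy: 2; compound eyes: 2; chelicerae fused: 1.
Total tree length = 6.

6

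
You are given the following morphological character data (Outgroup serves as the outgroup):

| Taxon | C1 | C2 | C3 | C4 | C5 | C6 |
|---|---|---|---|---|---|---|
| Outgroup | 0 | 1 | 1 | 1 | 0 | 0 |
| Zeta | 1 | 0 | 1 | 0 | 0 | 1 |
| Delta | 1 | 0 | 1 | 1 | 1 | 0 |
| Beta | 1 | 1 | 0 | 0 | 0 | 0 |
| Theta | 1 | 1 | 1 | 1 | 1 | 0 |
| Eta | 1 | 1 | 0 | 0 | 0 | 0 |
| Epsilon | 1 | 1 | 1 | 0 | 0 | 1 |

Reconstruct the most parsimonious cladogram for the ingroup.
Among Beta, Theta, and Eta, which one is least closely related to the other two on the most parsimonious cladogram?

Character polarity is set by the outgroup: the derived state is whichever differs from the outgroup's state, so for C2, C3, C4 the derived state is '0', and for the remaining characters it is '1'.
C1 (derived state '1') is shared by all ingroup taxa — unites the whole ingroup.
C2 groups Delta and Zeta, which is incompatible with the clades supported by the remaining characters; treating it as convergent (homoplasy) costs fewer steps than any alternative tree.
Only Beta and Eta show the derived state '0' for C3, supporting them as a clade.
C4 (derived state '0') is shared by Beta, Epsilon, Eta, and Zeta — a synapomorphy uniting that clade.
C5: derived state '1' in Delta and Theta only — synapomorphy for {Delta, Theta}.
C6 (derived state '1') is shared by Epsilon and Zeta — a synapomorphy uniting that clade.
Most parsimonious ingroup topology: (((Zeta,Epsilon),(Beta,Eta)),(Delta,Theta)).
Beta and Eta share a more recent common ancestor with each other than either does with Theta, so Theta is the least closely related of the three.

Theta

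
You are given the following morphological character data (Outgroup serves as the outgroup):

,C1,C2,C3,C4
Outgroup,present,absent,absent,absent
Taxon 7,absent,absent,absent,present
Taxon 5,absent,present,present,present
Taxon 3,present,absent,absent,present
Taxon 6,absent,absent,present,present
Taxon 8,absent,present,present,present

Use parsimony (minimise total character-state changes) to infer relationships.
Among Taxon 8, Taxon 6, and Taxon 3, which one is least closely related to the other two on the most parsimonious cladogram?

Taxon 3

Character polarity is set by the outgroup: the derived state is whichever differs from the outgroup's state, so for C1 the derived state is 'absent', and for the remaining characters it is 'present'.
C1: derived state 'absent' in Taxon 5, Taxon 6, Taxon 7, and Taxon 8 only — synapomorphy for {Taxon 5, Taxon 6, Taxon 7, Taxon 8}.
C2: derived state 'present' in Taxon 5 and Taxon 8 only — synapomorphy for {Taxon 5, Taxon 8}.
Only Taxon 5, Taxon 6, and Taxon 8 show the derived state 'present' for C3, supporting them as a clade.
All ingroup taxa share the derived state 'present' for C4; it defines the ingroup but does not resolve relationships within it.
Most parsimonious ingroup topology: ((Taxon 7,((Taxon 5,Taxon 8),Taxon 6)),Taxon 3).
Taxon 6 and Taxon 8 share a more recent common ancestor with each other than either does with Taxon 3, so Taxon 3 is the least closely related of the three.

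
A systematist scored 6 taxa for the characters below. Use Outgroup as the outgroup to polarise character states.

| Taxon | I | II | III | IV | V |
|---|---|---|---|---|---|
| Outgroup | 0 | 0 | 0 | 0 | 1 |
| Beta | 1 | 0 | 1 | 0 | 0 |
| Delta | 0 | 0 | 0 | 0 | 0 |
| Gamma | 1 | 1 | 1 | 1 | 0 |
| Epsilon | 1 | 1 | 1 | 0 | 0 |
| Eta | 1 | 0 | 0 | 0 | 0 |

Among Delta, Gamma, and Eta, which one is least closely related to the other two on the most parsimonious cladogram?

Character polarity is set by the outgroup: the derived state is whichever differs from the outgroup's state, so for V the derived state is '0', and for the remaining characters it is '1'.
I (derived state '1') is shared by Beta, Epsilon, Eta, and Gamma — a synapomorphy uniting that clade.
II: derived state '1' in Epsilon and Gamma only — synapomorphy for {Epsilon, Gamma}.
III (derived state '1') is shared by Beta, Epsilon, and Gamma — a synapomorphy uniting that clade.
IV (derived state '1') is unique to Gamma (autapomorphy; uninformative for grouping).
All ingroup taxa share the derived state '0' for V; it defines the ingroup but does not resolve relationships within it.
Most parsimonious ingroup topology: (((Beta,(Gamma,Epsilon)),Eta),Delta).
Eta and Gamma share a more recent common ancestor with each other than either does with Delta, so Delta is the least closely related of the three.

Delta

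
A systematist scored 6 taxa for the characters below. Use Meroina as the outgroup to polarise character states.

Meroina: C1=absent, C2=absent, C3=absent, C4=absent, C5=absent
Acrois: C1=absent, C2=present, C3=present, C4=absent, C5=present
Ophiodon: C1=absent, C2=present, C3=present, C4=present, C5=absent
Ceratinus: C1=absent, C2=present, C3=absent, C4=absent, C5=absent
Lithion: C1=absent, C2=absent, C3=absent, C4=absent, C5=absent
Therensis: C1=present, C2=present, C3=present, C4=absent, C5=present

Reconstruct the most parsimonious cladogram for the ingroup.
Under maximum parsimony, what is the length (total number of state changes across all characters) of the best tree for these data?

5

The outgroup has state 'absent' for every character, so 'present' is the derived state throughout.
C1 (derived state 'present') is unique to Therensis (autapomorphy; uninformative for grouping).
C2 (derived state 'present') is shared by Acrois, Ceratinus, Ophiodon, and Therensis — a synapomorphy uniting that clade.
Only Acrois, Ophiodon, and Therensis show the derived state 'present' for C3, supporting them as a clade.
C4: derived state 'present' in Ophiodon only — an autapomorphy, so it tells us nothing about relationships among taxa.
Only Acrois and Therensis show the derived state 'present' for C5, supporting them as a clade.
Most parsimonious ingroup topology: (Lithion,(((Acrois,Therensis),Ophiodon),Ceratinus)).
Changes per character on this tree: C1: 1; C2: 1; C3: 1; C4: 1; C5: 1.
Total = 5.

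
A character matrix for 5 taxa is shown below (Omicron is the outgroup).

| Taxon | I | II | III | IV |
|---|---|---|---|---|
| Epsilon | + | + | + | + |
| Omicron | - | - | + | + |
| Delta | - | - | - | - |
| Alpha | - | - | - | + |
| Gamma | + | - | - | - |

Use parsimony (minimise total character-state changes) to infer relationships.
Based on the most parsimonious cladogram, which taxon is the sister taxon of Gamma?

Delta

Character polarity is set by the outgroup: the derived state is whichever differs from the outgroup's state, so for III, IV the derived state is '-', and for the remaining characters it is '+'.
I groups Epsilon and Gamma, which is incompatible with the clades supported by the remaining characters; treating it as convergent (homoplasy) costs fewer steps than any alternative tree.
II: derived state '+' in Epsilon only — an autapomorphy, so it tells us nothing about relationships among taxa.
Only Alpha, Delta, and Gamma show the derived state '-' for III, supporting them as a clade.
IV (derived state '-') is shared by Delta and Gamma — a synapomorphy uniting that clade.
Most parsimonious ingroup topology: (Epsilon,((Gamma,Delta),Alpha)).
Gamma and Delta form a cherry on this tree, so they are sister taxa.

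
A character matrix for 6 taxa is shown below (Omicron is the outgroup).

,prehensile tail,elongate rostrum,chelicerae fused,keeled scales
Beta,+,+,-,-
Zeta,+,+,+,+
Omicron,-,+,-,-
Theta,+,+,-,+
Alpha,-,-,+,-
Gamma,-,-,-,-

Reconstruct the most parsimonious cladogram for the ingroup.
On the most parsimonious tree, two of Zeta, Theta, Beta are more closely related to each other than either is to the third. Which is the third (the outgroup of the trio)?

Character polarity is set by the outgroup: the derived state is whichever differs from the outgroup's state, so for elongate rostrum the derived state is '-', and for the remaining characters it is '+'.
prehensile tail: derived state '+' in Beta, Theta, and Zeta only — synapomorphy for {Beta, Theta, Zeta}.
elongate rostrum: derived state '-' in Alpha and Gamma only — synapomorphy for {Alpha, Gamma}.
chelicerae fused groups Alpha and Zeta, which is incompatible with the clades supported by the remaining characters; treating it as convergent (homoplasy) costs fewer steps than any alternative tree.
Only Theta and Zeta show the derived state '+' for keeled scales, supporting them as a clade.
Most parsimonious ingroup topology: ((Beta,(Zeta,Theta)),(Alpha,Gamma)).
Theta and Zeta share a more recent common ancestor with each other than either does with Beta, so Beta is the least closely related of the three.

Beta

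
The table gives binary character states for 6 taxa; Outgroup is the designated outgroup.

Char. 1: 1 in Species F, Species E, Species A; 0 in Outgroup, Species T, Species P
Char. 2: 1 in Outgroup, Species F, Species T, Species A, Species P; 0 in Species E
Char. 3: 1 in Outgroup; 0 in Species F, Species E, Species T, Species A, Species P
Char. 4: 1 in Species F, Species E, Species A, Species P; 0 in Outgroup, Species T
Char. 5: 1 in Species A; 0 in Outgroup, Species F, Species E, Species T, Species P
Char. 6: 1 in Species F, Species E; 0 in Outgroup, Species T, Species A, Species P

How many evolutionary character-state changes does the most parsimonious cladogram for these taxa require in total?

6

Character polarity is set by the outgroup: the derived state is whichever differs from the outgroup's state, so for Char. 2, Char. 3 the derived state is '0', and for the remaining characters it is '1'.
Only Species A, Species E, and Species F show the derived state '1' for Char. 1, supporting them as a clade.
Char. 2: derived state '0' in Species E only — an autapomorphy, so it tells us nothing about relationships among taxa.
All ingroup taxa share the derived state '0' for Char. 3; it defines the ingroup but does not resolve relationships within it.
Char. 4 (derived state '1') is shared by Species A, Species E, Species F, and Species P — a synapomorphy uniting that clade.
Char. 5 (derived state '1') is unique to Species A (autapomorphy; uninformative for grouping).
Char. 6 (derived state '1') is shared by Species E and Species F — a synapomorphy uniting that clade.
Most parsimonious ingroup topology: ((((Species F,Species E),Species A),Species P),Species T).
Changes per character on this tree: Char. 1: 1; Char. 2: 1; Char. 3: 1; Char. 4: 1; Char. 5: 1; Char. 6: 1.
Total = 6.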